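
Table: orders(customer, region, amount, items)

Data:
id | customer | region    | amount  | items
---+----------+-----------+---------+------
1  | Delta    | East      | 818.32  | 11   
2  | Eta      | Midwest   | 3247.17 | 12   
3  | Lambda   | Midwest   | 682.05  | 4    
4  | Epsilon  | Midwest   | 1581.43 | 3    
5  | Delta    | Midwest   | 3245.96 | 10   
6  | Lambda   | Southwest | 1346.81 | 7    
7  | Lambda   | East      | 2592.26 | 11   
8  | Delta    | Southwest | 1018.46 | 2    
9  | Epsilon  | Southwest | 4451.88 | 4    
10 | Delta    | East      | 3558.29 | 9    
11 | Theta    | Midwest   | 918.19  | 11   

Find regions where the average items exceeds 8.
SELECT region, AVG(items)
FROM orders
GROUP BY region
HAVING AVG(items) > 8

Result:
  East: avg=10.33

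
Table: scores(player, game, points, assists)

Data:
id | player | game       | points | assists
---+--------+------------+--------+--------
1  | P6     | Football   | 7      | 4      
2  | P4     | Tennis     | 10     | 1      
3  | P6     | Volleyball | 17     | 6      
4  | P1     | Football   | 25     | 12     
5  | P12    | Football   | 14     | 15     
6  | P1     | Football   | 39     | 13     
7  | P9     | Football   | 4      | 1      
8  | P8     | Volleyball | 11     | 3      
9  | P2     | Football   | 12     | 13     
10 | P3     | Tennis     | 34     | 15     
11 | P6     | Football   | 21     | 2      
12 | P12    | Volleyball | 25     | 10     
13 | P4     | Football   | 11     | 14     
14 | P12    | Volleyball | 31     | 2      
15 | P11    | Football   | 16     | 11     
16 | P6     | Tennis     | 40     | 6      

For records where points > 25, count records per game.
SELECT game, COUNT(*)
FROM scores
WHERE points > 25
GROUP BY game

Note: WHERE filters rows before grouping.

Result:
  Football: 1
  Tennis: 2
  Volleyball: 1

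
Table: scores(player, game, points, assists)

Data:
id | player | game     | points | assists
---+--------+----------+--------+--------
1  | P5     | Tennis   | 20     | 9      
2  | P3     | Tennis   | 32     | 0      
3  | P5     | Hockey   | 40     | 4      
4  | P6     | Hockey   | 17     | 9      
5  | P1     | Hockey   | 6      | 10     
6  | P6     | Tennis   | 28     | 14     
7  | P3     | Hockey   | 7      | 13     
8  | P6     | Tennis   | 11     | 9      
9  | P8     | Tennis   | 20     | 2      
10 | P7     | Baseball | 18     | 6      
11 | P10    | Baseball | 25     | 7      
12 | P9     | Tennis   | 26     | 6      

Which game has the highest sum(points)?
SELECT game, SUM(points) as val
FROM scores
GROUP BY game
ORDER BY val DESC
LIMIT 1

Result: Tennis with sum(points) = 137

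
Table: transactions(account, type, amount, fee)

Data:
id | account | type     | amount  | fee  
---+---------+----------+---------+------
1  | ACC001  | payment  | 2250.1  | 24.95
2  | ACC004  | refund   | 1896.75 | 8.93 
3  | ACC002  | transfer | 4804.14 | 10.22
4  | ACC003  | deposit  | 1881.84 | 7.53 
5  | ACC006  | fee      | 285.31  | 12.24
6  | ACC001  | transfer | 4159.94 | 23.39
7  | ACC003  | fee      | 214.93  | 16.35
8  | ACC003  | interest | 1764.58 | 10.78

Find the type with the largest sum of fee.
SELECT type, SUM(fee) as val
FROM transactions
GROUP BY type
ORDER BY val DESC
LIMIT 1

Result: transfer with sum(fee) = 33.61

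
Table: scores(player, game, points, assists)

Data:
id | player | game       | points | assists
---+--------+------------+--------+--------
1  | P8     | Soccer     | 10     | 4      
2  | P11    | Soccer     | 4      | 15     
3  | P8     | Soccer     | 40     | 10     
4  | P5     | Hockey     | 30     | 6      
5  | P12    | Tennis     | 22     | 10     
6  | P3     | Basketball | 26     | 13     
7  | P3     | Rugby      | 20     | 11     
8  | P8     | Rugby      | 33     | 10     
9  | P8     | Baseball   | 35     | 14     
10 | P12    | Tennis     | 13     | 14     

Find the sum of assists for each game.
SELECT game, SUM(assists) as result
FROM scores
GROUP BY game

Result:
  Baseball: 14
  Basketball: 13
  Hockey: 6
  Rugby: 21
  Soccer: 29
  Tennis: 24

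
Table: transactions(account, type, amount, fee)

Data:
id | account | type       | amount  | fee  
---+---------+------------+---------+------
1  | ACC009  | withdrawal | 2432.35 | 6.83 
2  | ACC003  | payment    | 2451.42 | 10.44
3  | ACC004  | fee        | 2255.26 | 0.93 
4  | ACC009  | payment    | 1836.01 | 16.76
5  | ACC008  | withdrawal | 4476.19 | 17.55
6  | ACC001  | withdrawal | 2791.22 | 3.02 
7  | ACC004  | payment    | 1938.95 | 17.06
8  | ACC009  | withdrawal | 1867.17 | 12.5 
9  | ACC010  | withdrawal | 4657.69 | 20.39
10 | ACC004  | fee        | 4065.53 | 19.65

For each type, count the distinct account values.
SELECT type, COUNT(DISTINCT account)
FROM transactions
GROUP BY type

Result:
  fee: 1 distinct
  payment: 3 distinct
  withdrawal: 4 distinct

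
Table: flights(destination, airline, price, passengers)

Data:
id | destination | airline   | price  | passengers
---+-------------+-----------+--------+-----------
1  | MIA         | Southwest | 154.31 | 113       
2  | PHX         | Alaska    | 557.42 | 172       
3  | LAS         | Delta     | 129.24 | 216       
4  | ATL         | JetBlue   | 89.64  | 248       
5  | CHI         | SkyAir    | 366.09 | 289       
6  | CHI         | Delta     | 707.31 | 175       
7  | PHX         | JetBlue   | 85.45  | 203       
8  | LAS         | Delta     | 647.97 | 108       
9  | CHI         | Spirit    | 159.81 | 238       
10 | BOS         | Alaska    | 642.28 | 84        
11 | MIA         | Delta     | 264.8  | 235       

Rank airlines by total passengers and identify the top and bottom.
SELECT airline, SUM(passengers)
FROM flights
GROUP BY airline
ORDER BY SUM(passengers)

All groups:
  Southwest: 113
  Spirit: 238
  Alaska: 256
  SkyAir: 289
  JetBlue: 451
  Delta: 734

Highest: Delta (734)
Lowest: Southwest (113)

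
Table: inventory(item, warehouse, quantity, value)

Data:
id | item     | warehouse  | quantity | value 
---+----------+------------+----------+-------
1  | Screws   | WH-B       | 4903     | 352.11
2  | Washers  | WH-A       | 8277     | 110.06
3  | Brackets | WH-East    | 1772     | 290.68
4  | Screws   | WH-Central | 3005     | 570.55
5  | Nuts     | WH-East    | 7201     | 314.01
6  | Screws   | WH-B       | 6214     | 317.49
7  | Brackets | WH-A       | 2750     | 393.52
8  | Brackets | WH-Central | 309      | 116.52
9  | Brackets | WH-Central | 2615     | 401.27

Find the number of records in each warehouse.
SELECT warehouse, COUNT(*) as count
FROM inventory
GROUP BY warehouse

Result:
  WH-A: 2
  WH-B: 2
  WH-Central: 3
  WH-East: 2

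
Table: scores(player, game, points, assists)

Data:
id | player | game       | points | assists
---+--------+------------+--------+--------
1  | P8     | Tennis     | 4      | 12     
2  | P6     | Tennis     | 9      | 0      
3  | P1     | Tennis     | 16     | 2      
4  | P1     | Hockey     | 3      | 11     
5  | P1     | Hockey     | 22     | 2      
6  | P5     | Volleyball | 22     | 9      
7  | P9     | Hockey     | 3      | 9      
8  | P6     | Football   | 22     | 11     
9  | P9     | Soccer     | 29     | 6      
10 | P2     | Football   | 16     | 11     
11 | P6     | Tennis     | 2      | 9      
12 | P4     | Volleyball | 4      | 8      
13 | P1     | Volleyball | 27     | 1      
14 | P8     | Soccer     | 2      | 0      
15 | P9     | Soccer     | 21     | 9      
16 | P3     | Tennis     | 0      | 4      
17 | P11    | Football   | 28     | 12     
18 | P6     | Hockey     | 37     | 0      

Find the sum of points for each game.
SELECT game, SUM(points) as result
FROM scores
GROUP BY game

Result:
  Football: 66
  Hockey: 65
  Soccer: 52
  Tennis: 31
  Volleyball: 53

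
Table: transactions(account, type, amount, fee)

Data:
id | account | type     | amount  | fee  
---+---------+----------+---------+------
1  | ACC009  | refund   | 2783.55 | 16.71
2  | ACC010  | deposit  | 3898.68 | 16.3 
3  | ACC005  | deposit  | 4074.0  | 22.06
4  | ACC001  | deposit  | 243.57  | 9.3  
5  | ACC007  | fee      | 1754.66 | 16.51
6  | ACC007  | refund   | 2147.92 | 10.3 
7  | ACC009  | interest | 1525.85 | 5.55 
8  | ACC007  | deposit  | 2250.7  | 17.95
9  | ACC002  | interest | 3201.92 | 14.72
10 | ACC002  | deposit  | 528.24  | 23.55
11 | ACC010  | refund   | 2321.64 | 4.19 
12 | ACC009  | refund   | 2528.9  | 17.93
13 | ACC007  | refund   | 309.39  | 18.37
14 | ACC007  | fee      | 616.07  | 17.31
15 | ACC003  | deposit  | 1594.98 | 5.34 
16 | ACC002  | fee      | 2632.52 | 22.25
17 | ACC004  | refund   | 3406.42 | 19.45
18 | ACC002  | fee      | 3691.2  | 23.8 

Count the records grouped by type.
SELECT type, COUNT(*) as count
FROM transactions
GROUP BY type

Result:
  deposit: 6
  fee: 4
  interest: 2
  refund: 6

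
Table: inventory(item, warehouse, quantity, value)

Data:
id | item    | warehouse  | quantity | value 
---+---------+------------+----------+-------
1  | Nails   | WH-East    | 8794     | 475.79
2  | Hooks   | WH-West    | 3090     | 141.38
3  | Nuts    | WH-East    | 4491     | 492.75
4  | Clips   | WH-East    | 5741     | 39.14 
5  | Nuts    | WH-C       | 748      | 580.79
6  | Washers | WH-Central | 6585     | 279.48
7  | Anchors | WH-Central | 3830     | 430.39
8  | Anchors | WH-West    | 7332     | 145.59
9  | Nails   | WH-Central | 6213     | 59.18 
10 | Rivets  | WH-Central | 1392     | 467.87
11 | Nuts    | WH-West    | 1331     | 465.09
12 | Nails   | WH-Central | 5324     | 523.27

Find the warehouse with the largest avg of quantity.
SELECT warehouse, AVG(quantity) as val
FROM inventory
GROUP BY warehouse
ORDER BY val DESC
LIMIT 1

Result: WH-East with avg(quantity) = 6342.00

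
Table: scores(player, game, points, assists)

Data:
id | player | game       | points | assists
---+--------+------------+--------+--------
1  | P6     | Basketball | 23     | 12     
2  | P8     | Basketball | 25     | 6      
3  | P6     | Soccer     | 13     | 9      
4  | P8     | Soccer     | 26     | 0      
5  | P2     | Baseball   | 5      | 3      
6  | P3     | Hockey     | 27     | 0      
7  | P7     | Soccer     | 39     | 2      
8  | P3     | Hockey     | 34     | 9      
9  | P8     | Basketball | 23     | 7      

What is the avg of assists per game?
SELECT game, AVG(assists) as result
FROM scores
GROUP BY game

Result:
  Baseball: 3.00
  Basketball: 8.33
  Hockey: 4.50
  Soccer: 3.67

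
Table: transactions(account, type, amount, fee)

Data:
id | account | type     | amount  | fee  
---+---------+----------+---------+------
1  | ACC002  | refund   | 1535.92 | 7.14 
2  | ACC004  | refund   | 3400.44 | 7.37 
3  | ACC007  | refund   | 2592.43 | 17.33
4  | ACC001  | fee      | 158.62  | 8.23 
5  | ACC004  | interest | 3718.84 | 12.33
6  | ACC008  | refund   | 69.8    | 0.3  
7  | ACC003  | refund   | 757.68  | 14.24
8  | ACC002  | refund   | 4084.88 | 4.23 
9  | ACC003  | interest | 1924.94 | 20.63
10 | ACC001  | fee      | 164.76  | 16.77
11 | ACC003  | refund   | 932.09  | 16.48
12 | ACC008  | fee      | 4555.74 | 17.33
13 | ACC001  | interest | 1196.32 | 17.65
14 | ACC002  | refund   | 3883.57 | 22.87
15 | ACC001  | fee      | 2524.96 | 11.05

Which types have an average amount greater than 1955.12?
SELECT type, AVG(amount)
FROM transactions
GROUP BY type
HAVING AVG(amount) > 1955.12

Result:
  interest: avg=2280.03
  refund: avg=2157.10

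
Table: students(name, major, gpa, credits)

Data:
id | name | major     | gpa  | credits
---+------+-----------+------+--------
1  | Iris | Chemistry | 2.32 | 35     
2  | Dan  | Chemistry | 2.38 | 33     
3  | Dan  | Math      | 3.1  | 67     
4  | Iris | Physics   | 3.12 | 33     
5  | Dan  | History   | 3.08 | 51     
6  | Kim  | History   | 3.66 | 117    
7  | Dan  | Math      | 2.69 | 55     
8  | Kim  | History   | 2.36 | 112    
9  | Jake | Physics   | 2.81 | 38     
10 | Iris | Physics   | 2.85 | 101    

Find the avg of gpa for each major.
SELECT major, AVG(gpa) as result
FROM students
GROUP BY major

Result:
  Chemistry: 2.35
  History: 3.03
  Math: 2.90
  Physics: 2.93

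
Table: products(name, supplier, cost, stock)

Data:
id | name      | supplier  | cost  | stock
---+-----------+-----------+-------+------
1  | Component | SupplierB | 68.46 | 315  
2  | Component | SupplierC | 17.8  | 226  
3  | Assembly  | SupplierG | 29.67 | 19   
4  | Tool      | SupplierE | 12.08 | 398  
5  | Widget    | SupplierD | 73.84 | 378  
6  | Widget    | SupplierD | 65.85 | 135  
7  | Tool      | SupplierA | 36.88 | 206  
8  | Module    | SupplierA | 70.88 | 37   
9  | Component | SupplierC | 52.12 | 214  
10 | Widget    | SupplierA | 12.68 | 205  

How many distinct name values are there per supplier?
SELECT supplier, COUNT(DISTINCT name)
FROM products
GROUP BY supplier

Result:
  SupplierA: 3 distinct
  SupplierB: 1 distinct
  SupplierC: 1 distinct
  SupplierD: 1 distinct
  SupplierE: 1 distinct
  SupplierG: 1 distinct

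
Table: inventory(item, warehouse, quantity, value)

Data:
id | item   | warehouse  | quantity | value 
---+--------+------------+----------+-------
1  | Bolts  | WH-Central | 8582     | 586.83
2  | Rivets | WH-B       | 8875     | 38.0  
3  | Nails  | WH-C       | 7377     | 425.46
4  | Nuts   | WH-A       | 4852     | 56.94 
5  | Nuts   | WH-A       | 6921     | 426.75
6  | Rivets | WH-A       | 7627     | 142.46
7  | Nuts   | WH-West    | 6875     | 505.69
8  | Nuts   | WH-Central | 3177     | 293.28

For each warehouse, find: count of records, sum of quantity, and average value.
SELECT warehouse,
       COUNT(*) as cnt,
       SUM(quantity) as total_quantity,
       AVG(value) as avg_value
FROM inventory
GROUP BY warehouse

Result:
  WH-A: 3 records, 19400 total quantity, 208.72 avg value
  WH-B: 1 records, 8875 total quantity, 38.00 avg value
  WH-C: 1 records, 7377 total quantity, 425.46 avg value
  WH-Central: 2 records, 11759 total quantity, 440.06 avg value
  WH-West: 1 records, 6875 total quantity, 505.69 avg value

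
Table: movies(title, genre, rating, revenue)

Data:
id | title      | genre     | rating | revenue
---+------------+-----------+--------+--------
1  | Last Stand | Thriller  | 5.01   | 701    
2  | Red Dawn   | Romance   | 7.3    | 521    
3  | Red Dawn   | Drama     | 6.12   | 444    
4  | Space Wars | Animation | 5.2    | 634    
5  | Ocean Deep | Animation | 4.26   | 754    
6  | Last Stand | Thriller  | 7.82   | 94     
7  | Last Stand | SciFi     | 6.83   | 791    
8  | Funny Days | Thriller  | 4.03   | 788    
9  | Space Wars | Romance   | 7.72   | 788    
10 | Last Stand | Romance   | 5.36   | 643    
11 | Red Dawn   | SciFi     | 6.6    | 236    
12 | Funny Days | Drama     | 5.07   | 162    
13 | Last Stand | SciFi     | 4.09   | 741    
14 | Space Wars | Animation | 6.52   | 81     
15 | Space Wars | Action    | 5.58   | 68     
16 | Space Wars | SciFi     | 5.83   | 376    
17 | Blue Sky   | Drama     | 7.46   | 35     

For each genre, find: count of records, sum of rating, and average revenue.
SELECT genre,
       COUNT(*) as cnt,
       SUM(rating) as total_rating,
       AVG(revenue) as avg_revenue
FROM movies
GROUP BY genre

Result:
  Action: 1 records, 5.58 total rating, 68.00 avg revenue
  Animation: 3 records, 15.98 total rating, 489.67 avg revenue
  Drama: 3 records, 18.65 total rating, 213.67 avg revenue
  Romance: 3 records, 20.38 total rating, 650.67 avg revenue
  SciFi: 4 records, 23.35 total rating, 536.00 avg revenue
  Thriller: 3 records, 16.86 total rating, 527.67 avg revenue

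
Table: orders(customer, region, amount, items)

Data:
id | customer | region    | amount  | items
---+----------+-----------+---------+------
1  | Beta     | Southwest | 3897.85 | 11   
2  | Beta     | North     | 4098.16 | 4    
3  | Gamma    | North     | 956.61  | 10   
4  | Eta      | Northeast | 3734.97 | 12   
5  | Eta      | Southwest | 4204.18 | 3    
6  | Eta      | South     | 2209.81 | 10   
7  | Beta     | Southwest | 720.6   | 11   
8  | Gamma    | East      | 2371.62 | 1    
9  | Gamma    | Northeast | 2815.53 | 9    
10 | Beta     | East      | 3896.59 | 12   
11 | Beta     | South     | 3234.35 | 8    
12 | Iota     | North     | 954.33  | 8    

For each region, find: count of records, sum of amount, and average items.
SELECT region,
       COUNT(*) as cnt,
       SUM(amount) as total_amount,
       AVG(items) as avg_items
FROM orders
GROUP BY region

Result:
  East: 2 records, 6268.21 total amount, 6.50 avg items
  North: 3 records, 6009.10 total amount, 7.33 avg items
  Northeast: 2 records, 6550.50 total amount, 10.50 avg items
  South: 2 records, 5444.16 total amount, 9.00 avg items
  Southwest: 3 records, 8822.63 total amount, 8.33 avg items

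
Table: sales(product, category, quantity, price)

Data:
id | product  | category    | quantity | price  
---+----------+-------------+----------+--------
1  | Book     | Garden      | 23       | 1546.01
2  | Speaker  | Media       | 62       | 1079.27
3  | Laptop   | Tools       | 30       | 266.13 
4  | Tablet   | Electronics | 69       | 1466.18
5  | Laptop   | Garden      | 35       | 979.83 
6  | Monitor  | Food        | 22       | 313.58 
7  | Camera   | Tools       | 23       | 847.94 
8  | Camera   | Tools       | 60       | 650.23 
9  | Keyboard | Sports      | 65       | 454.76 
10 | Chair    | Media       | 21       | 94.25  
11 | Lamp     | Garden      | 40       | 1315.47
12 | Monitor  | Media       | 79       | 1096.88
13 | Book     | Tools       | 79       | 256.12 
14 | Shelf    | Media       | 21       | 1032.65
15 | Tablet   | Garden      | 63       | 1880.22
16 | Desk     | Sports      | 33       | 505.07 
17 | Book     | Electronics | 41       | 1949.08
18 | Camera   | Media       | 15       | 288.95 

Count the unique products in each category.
SELECT category, COUNT(DISTINCT product)
FROM sales
GROUP BY category

Result:
  Electronics: 2 distinct
  Food: 1 distinct
  Garden: 4 distinct
  Media: 5 distinct
  Sports: 2 distinct
  Tools: 3 distinct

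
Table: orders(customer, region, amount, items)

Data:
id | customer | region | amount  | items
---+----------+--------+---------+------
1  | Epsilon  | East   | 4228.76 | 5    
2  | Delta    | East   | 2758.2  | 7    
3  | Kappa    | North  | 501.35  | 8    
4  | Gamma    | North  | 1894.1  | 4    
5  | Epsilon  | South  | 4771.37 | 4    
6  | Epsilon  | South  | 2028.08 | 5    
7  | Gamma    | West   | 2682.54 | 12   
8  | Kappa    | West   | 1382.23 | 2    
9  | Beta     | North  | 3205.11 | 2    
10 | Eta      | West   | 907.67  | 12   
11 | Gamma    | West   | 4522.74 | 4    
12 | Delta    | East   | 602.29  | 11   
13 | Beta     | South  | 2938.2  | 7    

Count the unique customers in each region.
SELECT region, COUNT(DISTINCT customer)
FROM orders
GROUP BY region

Result:
  East: 2 distinct
  North: 3 distinct
  South: 2 distinct
  West: 3 distinct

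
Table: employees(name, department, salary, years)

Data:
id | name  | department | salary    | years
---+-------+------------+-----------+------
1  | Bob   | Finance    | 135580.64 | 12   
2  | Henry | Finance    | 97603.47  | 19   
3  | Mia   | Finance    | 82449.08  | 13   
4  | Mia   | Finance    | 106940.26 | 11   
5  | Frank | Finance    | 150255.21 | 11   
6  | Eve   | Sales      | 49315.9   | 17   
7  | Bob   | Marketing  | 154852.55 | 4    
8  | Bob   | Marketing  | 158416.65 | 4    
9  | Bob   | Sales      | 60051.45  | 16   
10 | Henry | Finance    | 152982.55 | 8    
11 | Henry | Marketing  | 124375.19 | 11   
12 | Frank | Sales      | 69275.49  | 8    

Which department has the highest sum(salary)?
SELECT department, SUM(salary) as val
FROM employees
GROUP BY department
ORDER BY val DESC
LIMIT 1

Result: Finance with sum(salary) = 725811.21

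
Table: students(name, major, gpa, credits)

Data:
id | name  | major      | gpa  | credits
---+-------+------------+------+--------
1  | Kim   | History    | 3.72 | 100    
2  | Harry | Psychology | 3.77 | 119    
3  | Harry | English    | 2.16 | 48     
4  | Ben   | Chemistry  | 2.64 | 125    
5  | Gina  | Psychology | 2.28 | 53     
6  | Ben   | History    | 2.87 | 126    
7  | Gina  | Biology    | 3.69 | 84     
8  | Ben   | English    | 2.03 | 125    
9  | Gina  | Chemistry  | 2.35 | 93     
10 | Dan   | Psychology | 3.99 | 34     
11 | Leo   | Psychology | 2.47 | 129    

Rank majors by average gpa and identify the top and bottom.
SELECT major, AVG(gpa)
FROM students
GROUP BY major
ORDER BY AVG(gpa)

All groups:
  English: 2.10
  Chemistry: 2.50
  Psychology: 3.13
  History: 3.30
  Biology: 3.69

Highest: Biology (3.69)
Lowest: English (2.10)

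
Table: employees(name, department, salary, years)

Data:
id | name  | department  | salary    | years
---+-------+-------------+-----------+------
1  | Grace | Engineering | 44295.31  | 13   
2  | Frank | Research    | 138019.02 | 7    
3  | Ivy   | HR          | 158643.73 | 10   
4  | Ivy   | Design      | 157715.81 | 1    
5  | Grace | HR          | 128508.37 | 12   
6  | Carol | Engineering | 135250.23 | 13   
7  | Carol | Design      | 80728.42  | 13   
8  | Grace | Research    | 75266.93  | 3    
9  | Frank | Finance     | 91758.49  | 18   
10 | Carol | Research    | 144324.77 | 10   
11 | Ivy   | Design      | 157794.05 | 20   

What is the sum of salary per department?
SELECT department, SUM(salary) as result
FROM employees
GROUP BY department

Result:
  Design: 396238.28
  Engineering: 179545.54
  Finance: 91758.49
  HR: 287152.10
  Research: 357610.72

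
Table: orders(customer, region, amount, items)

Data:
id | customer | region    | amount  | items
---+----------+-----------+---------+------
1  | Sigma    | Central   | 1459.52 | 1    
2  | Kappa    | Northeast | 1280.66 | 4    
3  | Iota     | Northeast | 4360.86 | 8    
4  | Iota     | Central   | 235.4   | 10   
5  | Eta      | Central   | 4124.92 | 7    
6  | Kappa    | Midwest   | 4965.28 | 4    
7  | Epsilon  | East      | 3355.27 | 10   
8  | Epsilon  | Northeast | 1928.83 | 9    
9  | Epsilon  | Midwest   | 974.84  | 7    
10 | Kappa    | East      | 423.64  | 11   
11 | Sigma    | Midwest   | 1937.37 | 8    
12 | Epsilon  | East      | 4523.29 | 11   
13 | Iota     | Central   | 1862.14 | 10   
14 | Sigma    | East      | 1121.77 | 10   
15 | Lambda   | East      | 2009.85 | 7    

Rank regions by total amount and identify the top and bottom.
SELECT region, SUM(amount)
FROM orders
GROUP BY region
ORDER BY SUM(amount)

All groups:
  Northeast: 7570.35
  Central: 7681.98
  Midwest: 7877.49
  East: 11433.82

Highest: East (11433.82)
Lowest: Northeast (7570.35)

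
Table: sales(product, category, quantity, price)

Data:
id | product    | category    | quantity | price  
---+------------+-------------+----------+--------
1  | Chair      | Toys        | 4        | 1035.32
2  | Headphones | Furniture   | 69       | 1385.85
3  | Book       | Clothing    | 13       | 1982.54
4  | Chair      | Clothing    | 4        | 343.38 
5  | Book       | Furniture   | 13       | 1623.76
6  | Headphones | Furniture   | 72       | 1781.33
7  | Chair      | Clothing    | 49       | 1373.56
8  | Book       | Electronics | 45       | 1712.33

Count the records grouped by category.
SELECT category, COUNT(*) as count
FROM sales
GROUP BY category

Result:
  Clothing: 3
  Electronics: 1
  Furniture: 3
  Toys: 1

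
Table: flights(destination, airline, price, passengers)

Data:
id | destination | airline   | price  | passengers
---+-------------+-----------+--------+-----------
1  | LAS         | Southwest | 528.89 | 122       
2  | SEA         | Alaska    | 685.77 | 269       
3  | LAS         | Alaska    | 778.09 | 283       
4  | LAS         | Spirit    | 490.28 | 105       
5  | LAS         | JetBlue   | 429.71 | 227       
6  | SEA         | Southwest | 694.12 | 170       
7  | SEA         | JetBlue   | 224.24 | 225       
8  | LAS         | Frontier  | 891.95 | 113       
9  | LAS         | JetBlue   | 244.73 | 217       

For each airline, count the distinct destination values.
SELECT airline, COUNT(DISTINCT destination)
FROM flights
GROUP BY airline

Result:
  Alaska: 2 distinct
  Frontier: 1 distinct
  JetBlue: 2 distinct
  Southwest: 2 distinct
  Spirit: 1 distinct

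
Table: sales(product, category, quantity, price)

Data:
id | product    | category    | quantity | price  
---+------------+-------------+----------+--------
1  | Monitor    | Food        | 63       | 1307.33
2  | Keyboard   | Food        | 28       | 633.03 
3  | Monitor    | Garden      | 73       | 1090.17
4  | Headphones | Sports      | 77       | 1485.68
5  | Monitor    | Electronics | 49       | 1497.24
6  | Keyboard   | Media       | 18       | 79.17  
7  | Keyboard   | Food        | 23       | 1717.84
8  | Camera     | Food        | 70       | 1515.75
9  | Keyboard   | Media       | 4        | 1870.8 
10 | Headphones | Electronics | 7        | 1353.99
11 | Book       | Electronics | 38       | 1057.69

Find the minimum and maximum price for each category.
SELECT category, MIN(price), MAX(price)
FROM sales
GROUP BY category

Result:
  Electronics: min=1057.69, max=1497.24
  Food: min=633.03, max=1717.84
  Garden: min=1090.17, max=1090.17
  Media: min=79.17, max=1870.80
  Sports: min=1485.68, max=1485.68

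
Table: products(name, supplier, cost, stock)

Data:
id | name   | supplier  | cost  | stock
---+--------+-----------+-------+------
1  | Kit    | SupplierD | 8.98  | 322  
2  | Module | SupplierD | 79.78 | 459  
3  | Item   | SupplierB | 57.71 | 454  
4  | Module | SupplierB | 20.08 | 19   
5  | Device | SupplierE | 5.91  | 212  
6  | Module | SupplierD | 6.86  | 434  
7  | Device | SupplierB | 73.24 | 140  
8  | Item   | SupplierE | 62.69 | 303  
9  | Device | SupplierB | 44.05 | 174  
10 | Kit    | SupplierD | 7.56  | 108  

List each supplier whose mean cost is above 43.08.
SELECT supplier, AVG(cost)
FROM products
GROUP BY supplier
HAVING AVG(cost) > 43.08

Result:
  SupplierB: avg=48.77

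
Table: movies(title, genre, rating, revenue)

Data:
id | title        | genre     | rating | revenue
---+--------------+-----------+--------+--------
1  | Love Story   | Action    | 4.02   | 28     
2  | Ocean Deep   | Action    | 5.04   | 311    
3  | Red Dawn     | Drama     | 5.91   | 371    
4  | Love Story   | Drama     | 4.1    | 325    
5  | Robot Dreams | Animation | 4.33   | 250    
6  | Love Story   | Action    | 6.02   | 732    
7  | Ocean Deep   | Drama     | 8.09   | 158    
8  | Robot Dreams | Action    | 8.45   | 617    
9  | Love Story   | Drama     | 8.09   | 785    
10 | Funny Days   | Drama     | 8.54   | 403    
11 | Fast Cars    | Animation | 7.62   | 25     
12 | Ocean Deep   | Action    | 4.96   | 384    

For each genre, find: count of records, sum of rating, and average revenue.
SELECT genre,
       COUNT(*) as cnt,
       SUM(rating) as total_rating,
       AVG(revenue) as avg_revenue
FROM movies
GROUP BY genre

Result:
  Action: 5 records, 28.49 total rating, 414.40 avg revenue
  Animation: 2 records, 11.95 total rating, 137.50 avg revenue
  Drama: 5 records, 34.73 total rating, 408.40 avg revenue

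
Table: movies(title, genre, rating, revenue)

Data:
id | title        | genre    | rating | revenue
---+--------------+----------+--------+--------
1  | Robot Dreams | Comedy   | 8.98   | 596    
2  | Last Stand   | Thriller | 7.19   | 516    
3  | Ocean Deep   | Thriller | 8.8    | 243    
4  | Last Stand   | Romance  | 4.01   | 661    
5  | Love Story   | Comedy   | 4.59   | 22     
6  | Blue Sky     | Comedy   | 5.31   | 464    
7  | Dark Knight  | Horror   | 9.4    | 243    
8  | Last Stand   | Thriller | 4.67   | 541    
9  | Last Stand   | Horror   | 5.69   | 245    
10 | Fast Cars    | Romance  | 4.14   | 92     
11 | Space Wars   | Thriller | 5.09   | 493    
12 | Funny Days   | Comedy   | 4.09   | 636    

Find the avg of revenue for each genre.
SELECT genre, AVG(revenue) as result
FROM movies
GROUP BY genre

Result:
  Comedy: 429.50
  Horror: 244.00
  Romance: 376.50
  Thriller: 448.25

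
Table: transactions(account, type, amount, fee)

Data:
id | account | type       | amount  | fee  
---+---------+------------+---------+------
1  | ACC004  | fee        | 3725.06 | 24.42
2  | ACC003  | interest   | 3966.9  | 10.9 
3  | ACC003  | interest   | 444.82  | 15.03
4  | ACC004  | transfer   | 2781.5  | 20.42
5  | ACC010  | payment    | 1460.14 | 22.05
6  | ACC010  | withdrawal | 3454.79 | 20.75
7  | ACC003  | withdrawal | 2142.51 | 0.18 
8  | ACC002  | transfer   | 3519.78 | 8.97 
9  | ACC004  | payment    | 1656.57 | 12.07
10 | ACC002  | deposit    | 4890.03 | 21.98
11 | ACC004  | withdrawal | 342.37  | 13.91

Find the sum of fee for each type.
SELECT type, SUM(fee) as result
FROM transactions
GROUP BY type

Result:
  deposit: 21.98
  fee: 24.42
  interest: 25.93
  payment: 34.12
  transfer: 29.39
  withdrawal: 34.84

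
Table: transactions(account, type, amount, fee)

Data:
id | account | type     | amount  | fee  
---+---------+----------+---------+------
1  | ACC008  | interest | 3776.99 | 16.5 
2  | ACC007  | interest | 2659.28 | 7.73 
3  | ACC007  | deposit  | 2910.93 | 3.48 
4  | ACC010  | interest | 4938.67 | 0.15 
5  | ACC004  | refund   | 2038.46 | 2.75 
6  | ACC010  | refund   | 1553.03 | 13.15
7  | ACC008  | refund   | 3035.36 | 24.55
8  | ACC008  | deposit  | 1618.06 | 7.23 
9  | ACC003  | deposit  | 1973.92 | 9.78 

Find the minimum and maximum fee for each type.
SELECT type, MIN(fee), MAX(fee)
FROM transactions
GROUP BY type

Result:
  deposit: min=3.48, max=9.78
  interest: min=0.15, max=16.50
  refund: min=2.75, max=24.55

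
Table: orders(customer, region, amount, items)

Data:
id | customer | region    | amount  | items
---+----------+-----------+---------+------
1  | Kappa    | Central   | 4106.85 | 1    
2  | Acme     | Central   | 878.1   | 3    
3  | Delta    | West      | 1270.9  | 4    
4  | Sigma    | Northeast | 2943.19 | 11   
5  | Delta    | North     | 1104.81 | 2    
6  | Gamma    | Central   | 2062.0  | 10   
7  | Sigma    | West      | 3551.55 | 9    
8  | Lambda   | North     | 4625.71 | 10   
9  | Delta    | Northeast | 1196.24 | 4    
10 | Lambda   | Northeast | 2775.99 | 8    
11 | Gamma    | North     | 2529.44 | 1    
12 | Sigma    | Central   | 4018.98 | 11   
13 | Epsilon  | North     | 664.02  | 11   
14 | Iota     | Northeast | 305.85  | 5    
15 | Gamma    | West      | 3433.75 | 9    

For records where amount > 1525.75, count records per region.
SELECT region, COUNT(*)
FROM orders
WHERE amount > 1525.75
GROUP BY region

Note: WHERE filters rows before grouping.

Result:
  Central: 3
  North: 2
  Northeast: 2
  West: 2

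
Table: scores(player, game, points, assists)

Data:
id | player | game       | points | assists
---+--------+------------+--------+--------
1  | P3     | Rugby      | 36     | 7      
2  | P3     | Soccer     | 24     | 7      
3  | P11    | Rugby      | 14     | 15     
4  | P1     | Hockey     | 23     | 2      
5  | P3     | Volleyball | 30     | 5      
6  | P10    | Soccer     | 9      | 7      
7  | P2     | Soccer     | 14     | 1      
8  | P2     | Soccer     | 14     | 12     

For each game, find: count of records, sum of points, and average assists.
SELECT game,
       COUNT(*) as cnt,
       SUM(points) as total_points,
       AVG(assists) as avg_assists
FROM scores
GROUP BY game

Result:
  Hockey: 1 records, 23 total points, 2.00 avg assists
  Rugby: 2 records, 50 total points, 11.00 avg assists
  Soccer: 4 records, 61 total points, 6.75 avg assists
  Volleyball: 1 records, 30 total points, 5.00 avg assists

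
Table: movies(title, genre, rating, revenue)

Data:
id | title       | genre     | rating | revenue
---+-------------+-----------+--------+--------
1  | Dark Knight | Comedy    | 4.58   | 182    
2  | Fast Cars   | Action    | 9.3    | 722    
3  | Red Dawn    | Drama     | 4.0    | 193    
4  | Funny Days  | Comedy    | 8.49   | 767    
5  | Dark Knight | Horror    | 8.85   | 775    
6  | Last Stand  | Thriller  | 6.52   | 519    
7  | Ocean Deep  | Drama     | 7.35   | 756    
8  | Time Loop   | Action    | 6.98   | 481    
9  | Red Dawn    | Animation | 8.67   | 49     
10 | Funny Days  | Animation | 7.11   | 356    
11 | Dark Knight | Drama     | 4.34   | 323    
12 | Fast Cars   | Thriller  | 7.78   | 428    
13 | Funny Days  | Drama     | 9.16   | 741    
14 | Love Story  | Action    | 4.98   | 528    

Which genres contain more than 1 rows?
SELECT genre, COUNT(*) as cnt
FROM movies
GROUP BY genre
HAVING COUNT(*) > 1

Result:
  Action: 3
  Animation: 2
  Comedy: 2
  Drama: 4
  Thriller: 2

Note: HAVING filters groups after aggregation, WHERE filters rows before.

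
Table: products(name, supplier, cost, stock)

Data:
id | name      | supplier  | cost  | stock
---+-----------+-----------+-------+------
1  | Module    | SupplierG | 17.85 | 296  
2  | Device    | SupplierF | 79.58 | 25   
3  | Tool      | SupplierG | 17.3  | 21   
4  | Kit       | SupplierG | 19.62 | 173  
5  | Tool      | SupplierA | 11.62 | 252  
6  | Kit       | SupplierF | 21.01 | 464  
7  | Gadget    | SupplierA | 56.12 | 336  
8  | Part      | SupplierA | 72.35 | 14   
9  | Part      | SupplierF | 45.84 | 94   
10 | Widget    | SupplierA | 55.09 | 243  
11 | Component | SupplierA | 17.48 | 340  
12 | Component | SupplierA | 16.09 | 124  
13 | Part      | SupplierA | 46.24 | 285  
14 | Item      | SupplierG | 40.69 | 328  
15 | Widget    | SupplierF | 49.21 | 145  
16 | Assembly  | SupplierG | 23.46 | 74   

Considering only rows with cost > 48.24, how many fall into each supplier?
SELECT supplier, COUNT(*)
FROM products
WHERE cost > 48.24
GROUP BY supplier

Note: WHERE filters rows before grouping.

Result:
  SupplierA: 3
  SupplierF: 2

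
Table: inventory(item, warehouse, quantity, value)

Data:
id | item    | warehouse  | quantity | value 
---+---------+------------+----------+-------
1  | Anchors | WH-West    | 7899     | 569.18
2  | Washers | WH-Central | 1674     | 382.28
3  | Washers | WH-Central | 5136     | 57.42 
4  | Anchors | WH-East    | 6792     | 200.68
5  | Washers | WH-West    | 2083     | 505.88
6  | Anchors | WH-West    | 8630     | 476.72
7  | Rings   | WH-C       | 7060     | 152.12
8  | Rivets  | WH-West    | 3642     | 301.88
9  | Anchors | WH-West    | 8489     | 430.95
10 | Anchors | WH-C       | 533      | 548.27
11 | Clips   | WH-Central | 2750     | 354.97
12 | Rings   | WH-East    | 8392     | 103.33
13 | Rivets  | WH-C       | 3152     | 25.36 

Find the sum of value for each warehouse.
SELECT warehouse, SUM(value) as result
FROM inventory
GROUP BY warehouse

Result:
  WH-C: 725.75
  WH-Central: 794.67
  WH-East: 304.01
  WH-West: 2284.61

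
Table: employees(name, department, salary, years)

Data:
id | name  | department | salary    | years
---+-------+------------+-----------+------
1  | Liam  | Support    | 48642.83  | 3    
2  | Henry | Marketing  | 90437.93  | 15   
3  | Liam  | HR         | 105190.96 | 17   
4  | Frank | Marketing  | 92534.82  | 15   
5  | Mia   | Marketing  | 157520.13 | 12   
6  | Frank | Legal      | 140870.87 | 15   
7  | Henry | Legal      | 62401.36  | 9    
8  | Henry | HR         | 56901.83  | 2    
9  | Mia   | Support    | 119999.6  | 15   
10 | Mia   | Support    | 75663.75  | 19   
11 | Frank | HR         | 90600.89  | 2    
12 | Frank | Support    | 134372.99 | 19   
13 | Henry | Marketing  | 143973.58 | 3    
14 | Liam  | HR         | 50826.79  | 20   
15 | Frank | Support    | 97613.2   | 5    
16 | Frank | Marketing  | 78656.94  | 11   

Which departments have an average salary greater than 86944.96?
SELECT department, AVG(salary)
FROM employees
GROUP BY department
HAVING AVG(salary) > 86944.96

Result:
  Legal: avg=101636.12
  Marketing: avg=112624.68
  Support: avg=95258.47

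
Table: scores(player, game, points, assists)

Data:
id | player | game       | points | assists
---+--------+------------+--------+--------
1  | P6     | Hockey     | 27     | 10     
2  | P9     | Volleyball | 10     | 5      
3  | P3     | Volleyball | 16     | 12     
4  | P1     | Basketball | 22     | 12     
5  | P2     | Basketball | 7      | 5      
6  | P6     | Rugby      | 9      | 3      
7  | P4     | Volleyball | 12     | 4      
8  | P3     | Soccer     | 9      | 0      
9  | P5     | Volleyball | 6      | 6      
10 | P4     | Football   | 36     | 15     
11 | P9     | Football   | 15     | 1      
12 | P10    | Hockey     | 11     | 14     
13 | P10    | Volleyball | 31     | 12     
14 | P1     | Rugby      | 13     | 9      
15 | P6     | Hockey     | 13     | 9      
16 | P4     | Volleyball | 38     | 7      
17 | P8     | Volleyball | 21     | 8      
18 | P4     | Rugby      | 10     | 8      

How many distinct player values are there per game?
SELECT game, COUNT(DISTINCT player)
FROM scores
GROUP BY game

Result:
  Basketball: 2 distinct
  Football: 2 distinct
  Hockey: 2 distinct
  Rugby: 3 distinct
  Soccer: 1 distinct
  Volleyball: 6 distinct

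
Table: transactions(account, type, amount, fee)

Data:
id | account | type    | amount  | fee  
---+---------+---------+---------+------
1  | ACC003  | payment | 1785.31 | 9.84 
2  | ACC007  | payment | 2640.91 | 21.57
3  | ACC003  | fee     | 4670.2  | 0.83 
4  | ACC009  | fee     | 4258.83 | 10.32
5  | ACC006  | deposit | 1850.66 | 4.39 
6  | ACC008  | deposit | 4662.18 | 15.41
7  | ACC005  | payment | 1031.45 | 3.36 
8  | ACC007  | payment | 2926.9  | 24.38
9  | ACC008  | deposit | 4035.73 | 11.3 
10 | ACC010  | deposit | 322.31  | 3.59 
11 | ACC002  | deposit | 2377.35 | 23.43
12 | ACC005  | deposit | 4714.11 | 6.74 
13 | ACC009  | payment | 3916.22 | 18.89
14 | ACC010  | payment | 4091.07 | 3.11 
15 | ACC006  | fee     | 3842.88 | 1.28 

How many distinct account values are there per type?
SELECT type, COUNT(DISTINCT account)
FROM transactions
GROUP BY type

Result:
  deposit: 5 distinct
  fee: 3 distinct
  payment: 5 distinct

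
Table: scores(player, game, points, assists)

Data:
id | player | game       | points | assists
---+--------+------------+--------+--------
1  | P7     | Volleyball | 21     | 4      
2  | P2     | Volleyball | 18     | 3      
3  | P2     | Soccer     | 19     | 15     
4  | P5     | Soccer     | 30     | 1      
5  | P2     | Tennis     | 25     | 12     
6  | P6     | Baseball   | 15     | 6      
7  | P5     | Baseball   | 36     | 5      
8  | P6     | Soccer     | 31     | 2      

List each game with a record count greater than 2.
SELECT game, COUNT(*) as cnt
FROM scores
GROUP BY game
HAVING COUNT(*) > 2

Result:
  Soccer: 3

Note: HAVING filters groups after aggregation, WHERE filters rows before.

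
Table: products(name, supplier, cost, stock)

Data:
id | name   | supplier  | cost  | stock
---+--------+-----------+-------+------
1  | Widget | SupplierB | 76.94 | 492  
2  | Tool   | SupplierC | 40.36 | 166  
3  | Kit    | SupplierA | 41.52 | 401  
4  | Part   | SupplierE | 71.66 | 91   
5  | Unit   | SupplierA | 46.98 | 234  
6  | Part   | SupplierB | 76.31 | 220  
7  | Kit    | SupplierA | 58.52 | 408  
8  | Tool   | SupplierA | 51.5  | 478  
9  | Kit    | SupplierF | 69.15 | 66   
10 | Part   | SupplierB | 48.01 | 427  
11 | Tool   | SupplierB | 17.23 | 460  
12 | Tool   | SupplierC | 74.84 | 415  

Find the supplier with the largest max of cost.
SELECT supplier, MAX(cost) as val
FROM products
GROUP BY supplier
ORDER BY val DESC
LIMIT 1

Result: SupplierB with max(cost) = 76.94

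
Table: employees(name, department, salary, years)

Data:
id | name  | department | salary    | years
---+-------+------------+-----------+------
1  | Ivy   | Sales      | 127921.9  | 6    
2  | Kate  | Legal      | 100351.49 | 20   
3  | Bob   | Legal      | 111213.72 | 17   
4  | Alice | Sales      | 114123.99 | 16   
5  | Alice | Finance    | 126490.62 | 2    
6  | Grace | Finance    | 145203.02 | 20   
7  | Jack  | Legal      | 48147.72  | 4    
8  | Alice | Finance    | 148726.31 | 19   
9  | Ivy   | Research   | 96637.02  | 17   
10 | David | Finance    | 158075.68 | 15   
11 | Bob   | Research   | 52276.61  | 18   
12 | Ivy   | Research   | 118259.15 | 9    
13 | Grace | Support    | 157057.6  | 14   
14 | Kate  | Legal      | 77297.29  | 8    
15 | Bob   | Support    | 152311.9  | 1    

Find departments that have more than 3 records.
SELECT department, COUNT(*) as cnt
FROM employees
GROUP BY department
HAVING COUNT(*) > 3

Result:
  Finance: 4
  Legal: 4

Note: HAVING filters groups after aggregation, WHERE filters rows before.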